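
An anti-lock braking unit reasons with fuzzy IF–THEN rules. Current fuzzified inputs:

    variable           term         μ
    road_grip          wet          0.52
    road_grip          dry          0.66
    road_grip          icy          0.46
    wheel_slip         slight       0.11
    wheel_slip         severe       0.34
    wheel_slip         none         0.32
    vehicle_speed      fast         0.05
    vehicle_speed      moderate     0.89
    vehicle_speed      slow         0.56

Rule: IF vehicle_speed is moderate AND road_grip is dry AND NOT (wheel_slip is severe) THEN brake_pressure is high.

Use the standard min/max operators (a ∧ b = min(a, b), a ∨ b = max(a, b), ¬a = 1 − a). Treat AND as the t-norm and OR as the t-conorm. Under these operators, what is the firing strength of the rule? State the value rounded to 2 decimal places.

0.66

firing strength: moderate=0.89, dry=0.66, ¬severe=1−0.34=0.66; AND[min(a, b)] → w = 0.66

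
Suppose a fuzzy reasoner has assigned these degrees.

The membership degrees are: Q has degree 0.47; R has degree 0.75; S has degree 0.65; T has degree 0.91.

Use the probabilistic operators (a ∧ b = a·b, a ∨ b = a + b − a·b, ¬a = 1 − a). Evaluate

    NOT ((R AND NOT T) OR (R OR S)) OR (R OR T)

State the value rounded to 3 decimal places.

NOT T = 1 − 0.9100 = 0.0900
R AND NOT T = a·b on (0.7500, 0.0900) = 0.0675
R OR S = a + b − a·b on (0.7500, 0.6500) = 0.9125
(R AND NOT T) OR (R OR S) = a + b − a·b on (0.0675, 0.9125) = 0.9184
NOT ((R AND NOT T) OR (R OR S)) = 1 − 0.9184 = 0.0816
R OR T = a + b − a·b on (0.7500, 0.9100) = 0.9775
NOT ((R AND NOT T) OR (R OR S)) OR (R OR T) = a + b − a·b on (0.0816, 0.9775) = 0.9793

0.979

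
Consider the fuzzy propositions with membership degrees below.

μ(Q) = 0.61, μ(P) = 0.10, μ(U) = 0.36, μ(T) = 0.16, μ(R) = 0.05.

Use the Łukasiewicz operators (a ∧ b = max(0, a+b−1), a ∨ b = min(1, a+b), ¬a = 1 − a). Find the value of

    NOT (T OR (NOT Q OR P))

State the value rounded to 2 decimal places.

0.35

NOT Q = 1 − 0.61 = 0.39
NOT Q OR P = min(1, a+b) on (0.39, 0.10) = 0.49
T OR (NOT Q OR P) = min(1, a+b) on (0.16, 0.49) = 0.65
NOT (T OR (NOT Q OR P)) = 1 − 0.65 = 0.35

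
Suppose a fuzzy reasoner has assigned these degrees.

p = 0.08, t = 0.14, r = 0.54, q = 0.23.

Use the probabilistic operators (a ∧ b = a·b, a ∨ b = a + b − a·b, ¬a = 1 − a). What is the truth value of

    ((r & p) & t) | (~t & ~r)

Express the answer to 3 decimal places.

0.399

r & p = a·b on (0.5400, 0.0800) = 0.0432
(r & p) & t = a·b on (0.0432, 0.1400) = 0.0060
~t = 1 − 0.1400 = 0.8600
~r = 1 − 0.5400 = 0.4600
~t & ~r = a·b on (0.8600, 0.4600) = 0.3956
((r & p) & t) | (~t & ~r) = a + b − a·b on (0.0060, 0.3956) = 0.3993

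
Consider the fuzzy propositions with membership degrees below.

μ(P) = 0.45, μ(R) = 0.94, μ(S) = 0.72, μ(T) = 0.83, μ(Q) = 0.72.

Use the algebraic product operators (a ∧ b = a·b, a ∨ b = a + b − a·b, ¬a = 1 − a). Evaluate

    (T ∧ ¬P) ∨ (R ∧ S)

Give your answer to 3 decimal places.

¬P = 1 − 0.4500 = 0.5500
T ∧ ¬P = a·b on (0.8300, 0.5500) = 0.4565
R ∧ S = a·b on (0.9400, 0.7200) = 0.6768
(T ∧ ¬P) ∨ (R ∧ S) = a + b − a·b on (0.4565, 0.6768) = 0.8243

0.824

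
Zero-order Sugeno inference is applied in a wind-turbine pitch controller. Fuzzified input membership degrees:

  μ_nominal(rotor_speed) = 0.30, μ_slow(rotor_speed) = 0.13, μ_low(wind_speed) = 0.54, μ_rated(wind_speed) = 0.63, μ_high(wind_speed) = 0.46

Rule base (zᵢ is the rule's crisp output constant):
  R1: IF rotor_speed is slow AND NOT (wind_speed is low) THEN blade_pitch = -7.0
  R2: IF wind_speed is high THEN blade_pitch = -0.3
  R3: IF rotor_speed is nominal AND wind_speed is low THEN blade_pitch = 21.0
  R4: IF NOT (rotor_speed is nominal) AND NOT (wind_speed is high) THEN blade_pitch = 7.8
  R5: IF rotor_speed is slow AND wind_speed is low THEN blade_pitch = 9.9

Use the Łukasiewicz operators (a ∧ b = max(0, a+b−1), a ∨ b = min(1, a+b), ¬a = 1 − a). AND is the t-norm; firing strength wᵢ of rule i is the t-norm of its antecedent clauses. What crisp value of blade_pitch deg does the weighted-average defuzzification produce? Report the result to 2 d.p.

R1 (z=-7.0): slow=0.13, ¬low=1−0.54=0.46; AND[max(0, a+b−1)] → w = 0.00
R2 (z=-0.3): high=0.46 → w = 0.46
R3 (z=21.0): nominal=0.30, low=0.54; AND[max(0, a+b−1)] → w = 0.00
R4 (z=7.8): ¬nominal=1−0.30=0.70, ¬high=1−0.46=0.54; AND[max(0, a+b−1)] → w = 0.24
R5 (z=9.9): slow=0.13, low=0.54; AND[max(0, a+b−1)] → w = 0.00
Weighted average = (0.00·-7.0 + 0.46·-0.3 + 0.00·21.0 + 0.24·7.8 + 0.00·9.9) / (0.00 + 0.46 + 0.00 + 0.24 + 0.00)
  = 1.7340 / 0.7000 = 2.48

2.48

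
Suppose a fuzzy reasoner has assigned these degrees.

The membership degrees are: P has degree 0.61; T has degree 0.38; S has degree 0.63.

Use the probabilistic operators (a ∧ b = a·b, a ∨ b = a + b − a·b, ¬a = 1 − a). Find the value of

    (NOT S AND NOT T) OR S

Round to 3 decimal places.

0.715

NOT S = 1 − 0.6300 = 0.3700
NOT T = 1 − 0.3800 = 0.6200
NOT S AND NOT T = a·b on (0.3700, 0.6200) = 0.2294
(NOT S AND NOT T) OR S = a + b − a·b on (0.2294, 0.6300) = 0.7149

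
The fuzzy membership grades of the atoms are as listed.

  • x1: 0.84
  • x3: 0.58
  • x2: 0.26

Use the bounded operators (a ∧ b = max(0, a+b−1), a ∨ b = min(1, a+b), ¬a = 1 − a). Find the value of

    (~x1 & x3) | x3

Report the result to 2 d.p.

~x1 = 1 − 0.84 = 0.16
~x1 & x3 = max(0, a+b−1) on (0.16, 0.58) = 0.00
(~x1 & x3) | x3 = min(1, a+b) on (0.00, 0.58) = 0.58

0.58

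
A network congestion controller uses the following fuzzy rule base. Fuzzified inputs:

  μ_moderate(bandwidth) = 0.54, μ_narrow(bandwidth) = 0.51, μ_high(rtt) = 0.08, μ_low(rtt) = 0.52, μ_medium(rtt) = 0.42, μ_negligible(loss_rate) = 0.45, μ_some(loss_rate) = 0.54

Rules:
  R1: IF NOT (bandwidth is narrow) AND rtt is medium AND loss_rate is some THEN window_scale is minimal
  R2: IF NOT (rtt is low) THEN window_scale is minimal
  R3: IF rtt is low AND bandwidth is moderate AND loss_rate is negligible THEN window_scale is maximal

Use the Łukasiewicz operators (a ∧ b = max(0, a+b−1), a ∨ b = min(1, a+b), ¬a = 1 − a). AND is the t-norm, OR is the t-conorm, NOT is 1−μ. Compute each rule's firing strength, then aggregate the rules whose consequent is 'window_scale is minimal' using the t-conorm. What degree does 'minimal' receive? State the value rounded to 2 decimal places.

R1: ¬narrow=1−0.51=0.49, medium=0.42, some=0.54; AND[max(0, a+b−1)] → w = 0.00
R2: ¬low=1−0.52=0.48 → w = 0.48
R3: low=0.52, moderate=0.54, negligible=0.45; AND[max(0, a+b−1)] → w = 0.00
Rules with consequent 'minimal': {R1, R2} → strengths 0.00, 0.48
Aggregate via t-conorm [min(1, a+b)]: 0.48

0.48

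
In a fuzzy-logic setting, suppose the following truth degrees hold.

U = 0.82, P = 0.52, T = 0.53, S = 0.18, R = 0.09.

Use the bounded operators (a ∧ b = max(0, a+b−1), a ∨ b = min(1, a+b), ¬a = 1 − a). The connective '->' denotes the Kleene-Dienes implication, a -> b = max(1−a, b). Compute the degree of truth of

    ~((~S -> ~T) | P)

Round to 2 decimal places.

~S = 1 − 0.18 = 0.82
~T = 1 − 0.53 = 0.47
~S -> ~T  [Kleene-Dienes: max(1−a, b)] with a=0.82, b=0.47 → 0.47
(~S -> ~T) | P = min(1, a+b) on (0.47, 0.52) = 0.99
~((~S -> ~T) | P) = 1 − 0.99 = 0.01

0.01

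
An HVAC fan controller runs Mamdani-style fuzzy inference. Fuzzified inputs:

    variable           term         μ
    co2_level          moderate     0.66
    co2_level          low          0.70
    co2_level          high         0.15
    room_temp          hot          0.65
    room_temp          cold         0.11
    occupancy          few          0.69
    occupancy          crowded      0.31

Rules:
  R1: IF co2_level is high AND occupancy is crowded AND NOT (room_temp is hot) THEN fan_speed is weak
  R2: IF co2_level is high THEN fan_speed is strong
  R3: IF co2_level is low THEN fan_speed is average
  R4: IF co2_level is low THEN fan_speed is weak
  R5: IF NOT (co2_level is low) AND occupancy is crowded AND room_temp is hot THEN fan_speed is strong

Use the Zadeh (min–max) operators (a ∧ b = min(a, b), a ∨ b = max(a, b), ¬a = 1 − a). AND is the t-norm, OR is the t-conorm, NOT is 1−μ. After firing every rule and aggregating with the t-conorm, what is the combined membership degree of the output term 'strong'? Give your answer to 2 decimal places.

0.30

R1: high=0.15, crowded=0.31, ¬hot=1−0.65=0.35; AND[min(a, b)] → w = 0.15
R2: high=0.15 → w = 0.15
R3: low=0.70 → w = 0.70
R4: low=0.70 → w = 0.70
R5: ¬low=1−0.70=0.30, crowded=0.31, hot=0.65; AND[min(a, b)] → w = 0.30
Rules with consequent 'strong': {R2, R5} → strengths 0.15, 0.30
Aggregate via t-conorm [max(a, b)]: 0.30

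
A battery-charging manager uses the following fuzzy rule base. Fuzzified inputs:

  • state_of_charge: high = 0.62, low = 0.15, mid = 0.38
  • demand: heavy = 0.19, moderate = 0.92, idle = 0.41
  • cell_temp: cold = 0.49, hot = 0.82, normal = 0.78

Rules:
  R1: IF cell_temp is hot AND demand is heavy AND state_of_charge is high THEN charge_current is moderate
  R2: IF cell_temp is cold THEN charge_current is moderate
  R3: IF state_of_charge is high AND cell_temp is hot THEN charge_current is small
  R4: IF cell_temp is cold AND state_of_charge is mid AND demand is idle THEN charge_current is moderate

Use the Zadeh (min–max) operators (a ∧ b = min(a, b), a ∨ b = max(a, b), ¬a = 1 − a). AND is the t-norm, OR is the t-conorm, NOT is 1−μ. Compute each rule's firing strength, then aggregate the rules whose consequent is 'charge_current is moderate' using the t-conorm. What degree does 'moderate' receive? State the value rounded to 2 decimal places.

0.49

R1: hot=0.82, heavy=0.19, high=0.62; AND[min(a, b)] → w = 0.19
R2: cold=0.49 → w = 0.49
R3: high=0.62, hot=0.82; AND[min(a, b)] → w = 0.62
R4: cold=0.49, mid=0.38, idle=0.41; AND[min(a, b)] → w = 0.38
Rules with consequent 'moderate': {R1, R2, R4} → strengths 0.19, 0.49, 0.38
Aggregate via t-conorm [max(a, b)]: 0.49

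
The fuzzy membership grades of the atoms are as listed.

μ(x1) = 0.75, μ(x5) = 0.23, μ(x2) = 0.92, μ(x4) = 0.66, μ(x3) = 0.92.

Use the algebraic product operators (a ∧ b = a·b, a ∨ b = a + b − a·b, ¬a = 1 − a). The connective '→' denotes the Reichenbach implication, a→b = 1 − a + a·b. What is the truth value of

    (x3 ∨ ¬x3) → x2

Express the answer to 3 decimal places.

¬x3 = 1 − 0.9200 = 0.0800
x3 ∨ ¬x3 = a + b − a·b on (0.9200, 0.0800) = 0.9264
(x3 ∨ ¬x3) → x2  [Reichenbach: 1 − a + a·b] with a=0.9264, b=0.9200 → 0.9259

0.926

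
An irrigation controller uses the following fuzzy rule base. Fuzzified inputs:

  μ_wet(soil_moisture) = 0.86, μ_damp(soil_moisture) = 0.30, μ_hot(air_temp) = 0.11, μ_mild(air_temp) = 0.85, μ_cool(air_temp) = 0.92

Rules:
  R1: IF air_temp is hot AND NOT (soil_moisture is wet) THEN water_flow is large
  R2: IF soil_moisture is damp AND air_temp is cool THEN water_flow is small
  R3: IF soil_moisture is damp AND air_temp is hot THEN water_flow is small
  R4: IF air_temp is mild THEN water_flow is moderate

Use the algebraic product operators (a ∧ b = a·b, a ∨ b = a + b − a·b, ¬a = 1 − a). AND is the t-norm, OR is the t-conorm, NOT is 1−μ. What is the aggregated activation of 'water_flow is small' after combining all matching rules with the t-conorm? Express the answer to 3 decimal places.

R1: hot=0.11, ¬wet=1−0.86=0.14; AND[a·b] → w = 0.0154
R2: damp=0.30, cool=0.92; AND[a·b] → w = 0.2760
R3: damp=0.30, hot=0.11; AND[a·b] → w = 0.0330
R4: mild=0.85 → w = 0.8500
Rules with consequent 'small': {R2, R3} → strengths 0.2760, 0.0330
Aggregate via t-conorm [a + b − a·b]: 0.2999

0.300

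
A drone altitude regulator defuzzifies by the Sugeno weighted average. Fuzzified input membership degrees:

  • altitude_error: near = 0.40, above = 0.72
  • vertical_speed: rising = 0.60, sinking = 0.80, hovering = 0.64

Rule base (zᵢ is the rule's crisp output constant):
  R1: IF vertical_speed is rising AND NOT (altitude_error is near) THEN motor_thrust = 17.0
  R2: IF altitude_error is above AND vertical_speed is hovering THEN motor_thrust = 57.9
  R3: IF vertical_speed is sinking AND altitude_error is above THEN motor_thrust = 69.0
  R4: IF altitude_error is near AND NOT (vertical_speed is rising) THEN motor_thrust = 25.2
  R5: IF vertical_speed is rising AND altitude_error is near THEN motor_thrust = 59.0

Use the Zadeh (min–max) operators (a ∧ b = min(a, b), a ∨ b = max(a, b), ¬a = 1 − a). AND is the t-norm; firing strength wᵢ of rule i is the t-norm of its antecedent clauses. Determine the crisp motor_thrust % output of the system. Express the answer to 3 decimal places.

R1 (z=17.0): rising=0.60, ¬near=1−0.40=0.60; AND[min(a, b)] → w = 0.60
R2 (z=57.9): above=0.72, hovering=0.64; AND[min(a, b)] → w = 0.64
R3 (z=69.0): sinking=0.80, above=0.72; AND[min(a, b)] → w = 0.72
R4 (z=25.2): near=0.40, ¬rising=1−0.60=0.40; AND[min(a, b)] → w = 0.40
R5 (z=59.0): rising=0.60, near=0.40; AND[min(a, b)] → w = 0.40
Weighted average = (0.60·17.0 + 0.64·57.9 + 0.72·69.0 + 0.40·25.2 + 0.40·59.0) / (0.60 + 0.64 + 0.72 + 0.40 + 0.40)
  = 130.6160 / 2.7600 = 47.325

47.325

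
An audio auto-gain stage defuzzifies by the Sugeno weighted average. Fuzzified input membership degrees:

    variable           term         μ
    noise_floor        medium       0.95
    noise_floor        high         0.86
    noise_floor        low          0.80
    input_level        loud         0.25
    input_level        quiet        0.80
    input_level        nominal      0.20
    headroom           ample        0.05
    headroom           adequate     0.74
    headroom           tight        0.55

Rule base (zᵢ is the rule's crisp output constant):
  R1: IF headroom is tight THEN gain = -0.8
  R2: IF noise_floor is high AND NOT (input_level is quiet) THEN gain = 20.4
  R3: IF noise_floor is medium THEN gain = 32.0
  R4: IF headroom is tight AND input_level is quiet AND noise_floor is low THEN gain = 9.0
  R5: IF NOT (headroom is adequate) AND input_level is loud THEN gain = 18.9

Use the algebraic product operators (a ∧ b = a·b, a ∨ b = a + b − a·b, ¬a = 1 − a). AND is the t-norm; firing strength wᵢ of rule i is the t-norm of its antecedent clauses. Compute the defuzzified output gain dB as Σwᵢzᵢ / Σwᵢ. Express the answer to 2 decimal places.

18.13

R1 (z=-0.8): tight=0.55 → w = 0.5500
R2 (z=20.4): high=0.86, ¬quiet=1−0.80=0.20; AND[a·b] → w = 0.1720
R3 (z=32.0): medium=0.95 → w = 0.9500
R4 (z=9.0): tight=0.55, quiet=0.80, low=0.80; AND[a·b] → w = 0.3520
R5 (z=18.9): ¬adequate=1−0.74=0.26, loud=0.25; AND[a·b] → w = 0.0650
Weighted average = (0.5500·-0.8 + 0.1720·20.4 + 0.9500·32.0 + 0.3520·9.0 + 0.0650·18.9) / (0.5500 + 0.1720 + 0.9500 + 0.3520 + 0.0650)
  = 37.8653 / 2.0890 = 18.13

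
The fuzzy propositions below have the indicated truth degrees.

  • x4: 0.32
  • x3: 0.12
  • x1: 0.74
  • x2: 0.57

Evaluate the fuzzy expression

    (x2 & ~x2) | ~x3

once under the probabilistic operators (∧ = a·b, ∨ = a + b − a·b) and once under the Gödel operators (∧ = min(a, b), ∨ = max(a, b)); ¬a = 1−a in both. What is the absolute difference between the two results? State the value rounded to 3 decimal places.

Under probabilistic:
  ~x2 = 1 − 0.5700 = 0.4300
  x2 & ~x2 = a·b on (0.5700, 0.4300) = 0.2451
  ~x3 = 1 − 0.1200 = 0.8800
  (x2 & ~x2) | ~x3 = a + b − a·b on (0.2451, 0.8800) = 0.9094
  → value = 0.9094
Under Gödel:
  ~x2 = 1 − 0.57 = 0.43
  x2 & ~x2 = min(a, b) on (0.57, 0.43) = 0.43
  ~x3 = 1 − 0.12 = 0.88
  (x2 & ~x2) | ~x3 = max(a, b) on (0.43, 0.88) = 0.88
  → value = 0.8800
|0.9094 − 0.8800| = 0.029

0.029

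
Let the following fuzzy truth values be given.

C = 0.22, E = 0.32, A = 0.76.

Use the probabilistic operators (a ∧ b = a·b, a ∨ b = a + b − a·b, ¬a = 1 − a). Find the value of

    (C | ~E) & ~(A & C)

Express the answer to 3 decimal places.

~E = 1 − 0.3200 = 0.6800
C | ~E = a + b − a·b on (0.2200, 0.6800) = 0.7504
A & C = a·b on (0.7600, 0.2200) = 0.1672
~(A & C) = 1 − 0.1672 = 0.8328
(C | ~E) & ~(A & C) = a·b on (0.7504, 0.8328) = 0.6249

0.625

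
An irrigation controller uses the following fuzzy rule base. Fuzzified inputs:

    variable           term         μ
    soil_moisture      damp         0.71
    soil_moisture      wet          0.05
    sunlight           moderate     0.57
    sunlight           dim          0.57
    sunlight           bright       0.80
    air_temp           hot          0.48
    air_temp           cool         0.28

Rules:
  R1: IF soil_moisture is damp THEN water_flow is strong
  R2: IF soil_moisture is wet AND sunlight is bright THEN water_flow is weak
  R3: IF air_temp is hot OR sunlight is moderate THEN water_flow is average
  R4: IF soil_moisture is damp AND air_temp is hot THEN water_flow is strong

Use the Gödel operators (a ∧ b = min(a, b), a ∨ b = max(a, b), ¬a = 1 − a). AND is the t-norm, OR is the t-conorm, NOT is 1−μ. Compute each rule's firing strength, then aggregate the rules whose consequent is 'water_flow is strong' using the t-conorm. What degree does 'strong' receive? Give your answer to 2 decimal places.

0.71

R1: damp=0.71 → w = 0.71
R2: wet=0.05, bright=0.80; AND[min(a, b)] → w = 0.05
R3: hot=0.48, moderate=0.57; OR[max(a, b)] → w = 0.57
R4: damp=0.71, hot=0.48; AND[min(a, b)] → w = 0.48
Rules with consequent 'strong': {R1, R4} → strengths 0.71, 0.48
Aggregate via t-conorm [max(a, b)]: 0.71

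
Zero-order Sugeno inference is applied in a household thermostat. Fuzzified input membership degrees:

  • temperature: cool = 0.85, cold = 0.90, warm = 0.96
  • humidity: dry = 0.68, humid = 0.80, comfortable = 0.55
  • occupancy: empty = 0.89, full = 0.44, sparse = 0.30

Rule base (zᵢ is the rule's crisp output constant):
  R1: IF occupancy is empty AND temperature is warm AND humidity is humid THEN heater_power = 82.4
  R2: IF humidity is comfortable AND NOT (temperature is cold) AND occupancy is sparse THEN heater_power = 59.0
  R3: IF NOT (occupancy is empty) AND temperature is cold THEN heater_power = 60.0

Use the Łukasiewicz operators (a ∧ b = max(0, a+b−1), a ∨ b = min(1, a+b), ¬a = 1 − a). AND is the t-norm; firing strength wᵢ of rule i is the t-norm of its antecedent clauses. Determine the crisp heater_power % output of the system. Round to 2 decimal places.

R1 (z=82.4): empty=0.89, warm=0.96, humid=0.80; AND[max(0, a+b−1)] → w = 0.65
R2 (z=59.0): comfortable=0.55, ¬cold=1−0.90=0.10, sparse=0.30; AND[max(0, a+b−1)] → w = 0.00
R3 (z=60.0): ¬empty=1−0.89=0.11, cold=0.90; AND[max(0, a+b−1)] → w = 0.01
Weighted average = (0.65·82.4 + 0.00·59.0 + 0.01·60.0) / (0.65 + 0.00 + 0.01)
  = 54.1600 / 0.6600 = 82.06

82.06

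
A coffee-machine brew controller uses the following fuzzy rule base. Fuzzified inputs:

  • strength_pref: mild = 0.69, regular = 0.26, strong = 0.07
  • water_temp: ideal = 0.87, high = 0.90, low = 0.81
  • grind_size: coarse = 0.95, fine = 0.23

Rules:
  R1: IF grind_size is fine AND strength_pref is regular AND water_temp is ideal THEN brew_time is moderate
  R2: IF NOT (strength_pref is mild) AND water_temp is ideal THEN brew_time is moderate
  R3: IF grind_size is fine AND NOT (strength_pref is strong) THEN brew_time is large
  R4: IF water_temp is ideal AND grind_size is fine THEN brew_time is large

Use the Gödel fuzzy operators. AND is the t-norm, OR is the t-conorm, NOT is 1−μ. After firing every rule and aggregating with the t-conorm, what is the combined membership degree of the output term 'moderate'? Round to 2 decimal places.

R1: fine=0.23, regular=0.26, ideal=0.87; AND[min(a, b)] → w = 0.23
R2: ¬mild=1−0.69=0.31, ideal=0.87; AND[min(a, b)] → w = 0.31
R3: fine=0.23, ¬strong=1−0.07=0.93; AND[min(a, b)] → w = 0.23
R4: ideal=0.87, fine=0.23; AND[min(a, b)] → w = 0.23
Rules with consequent 'moderate': {R1, R2} → strengths 0.23, 0.31
Aggregate via t-conorm [max(a, b)]: 0.31

0.31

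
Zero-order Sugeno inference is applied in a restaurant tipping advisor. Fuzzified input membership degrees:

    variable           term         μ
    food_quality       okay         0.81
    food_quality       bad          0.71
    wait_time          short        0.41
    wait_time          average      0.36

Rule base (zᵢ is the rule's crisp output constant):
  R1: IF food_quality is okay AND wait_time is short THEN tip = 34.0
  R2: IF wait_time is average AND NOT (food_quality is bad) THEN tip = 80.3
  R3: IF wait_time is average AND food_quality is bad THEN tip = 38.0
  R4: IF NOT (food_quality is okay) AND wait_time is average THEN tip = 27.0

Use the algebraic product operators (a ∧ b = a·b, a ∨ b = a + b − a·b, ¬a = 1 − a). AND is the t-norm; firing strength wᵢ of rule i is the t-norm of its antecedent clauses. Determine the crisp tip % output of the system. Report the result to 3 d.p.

41.071

R1 (z=34.0): okay=0.81, short=0.41; AND[a·b] → w = 0.3321
R2 (z=80.3): average=0.36, ¬bad=1−0.71=0.29; AND[a·b] → w = 0.1044
R3 (z=38.0): average=0.36, bad=0.71; AND[a·b] → w = 0.2556
R4 (z=27.0): ¬okay=1−0.81=0.19, average=0.36; AND[a·b] → w = 0.0684
Weighted average = (0.3321·34.0 + 0.1044·80.3 + 0.2556·38.0 + 0.0684·27.0) / (0.3321 + 0.1044 + 0.2556 + 0.0684)
  = 31.2343 / 0.7605 = 41.071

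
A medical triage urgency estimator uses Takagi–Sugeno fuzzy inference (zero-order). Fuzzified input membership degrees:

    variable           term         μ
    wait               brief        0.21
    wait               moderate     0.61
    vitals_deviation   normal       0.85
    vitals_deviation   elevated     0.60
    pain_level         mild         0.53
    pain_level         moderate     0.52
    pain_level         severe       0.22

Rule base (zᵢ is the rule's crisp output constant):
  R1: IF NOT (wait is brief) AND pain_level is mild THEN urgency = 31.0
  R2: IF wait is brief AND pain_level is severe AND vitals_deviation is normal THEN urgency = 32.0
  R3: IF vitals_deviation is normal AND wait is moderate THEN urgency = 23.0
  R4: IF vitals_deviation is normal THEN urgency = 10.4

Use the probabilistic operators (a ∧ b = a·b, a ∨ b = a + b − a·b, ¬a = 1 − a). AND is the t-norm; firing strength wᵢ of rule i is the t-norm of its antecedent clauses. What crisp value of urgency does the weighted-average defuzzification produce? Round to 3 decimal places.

19.164

R1 (z=31.0): ¬brief=1−0.21=0.79, mild=0.53; AND[a·b] → w = 0.4187
R2 (z=32.0): brief=0.21, severe=0.22, normal=0.85; AND[a·b] → w = 0.0393
R3 (z=23.0): normal=0.85, moderate=0.61; AND[a·b] → w = 0.5185
R4 (z=10.4): normal=0.85 → w = 0.8500
Weighted average = (0.4187·31.0 + 0.0393·32.0 + 0.5185·23.0 + 0.8500·10.4) / (0.4187 + 0.0393 + 0.5185 + 0.8500)
  = 35.0018 / 1.8265 = 19.164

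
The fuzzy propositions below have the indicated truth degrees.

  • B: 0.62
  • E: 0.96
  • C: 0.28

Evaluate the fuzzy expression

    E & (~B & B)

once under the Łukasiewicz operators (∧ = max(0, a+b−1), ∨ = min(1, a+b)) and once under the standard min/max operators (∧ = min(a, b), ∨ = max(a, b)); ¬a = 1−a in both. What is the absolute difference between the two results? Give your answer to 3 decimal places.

Under Łukasiewicz:
  ~B = 1 − 0.62 = 0.38
  ~B & B = max(0, a+b−1) on (0.38, 0.62) = 0.00
  E & (~B & B) = max(0, a+b−1) on (0.96, 0.00) = 0.00
  → value = 0.0000
Under standard min/max:
  ~B = 1 − 0.62 = 0.38
  ~B & B = min(a, b) on (0.38, 0.62) = 0.38
  E & (~B & B) = min(a, b) on (0.96, 0.38) = 0.38
  → value = 0.3800
|0.0000 − 0.3800| = 0.380

0.380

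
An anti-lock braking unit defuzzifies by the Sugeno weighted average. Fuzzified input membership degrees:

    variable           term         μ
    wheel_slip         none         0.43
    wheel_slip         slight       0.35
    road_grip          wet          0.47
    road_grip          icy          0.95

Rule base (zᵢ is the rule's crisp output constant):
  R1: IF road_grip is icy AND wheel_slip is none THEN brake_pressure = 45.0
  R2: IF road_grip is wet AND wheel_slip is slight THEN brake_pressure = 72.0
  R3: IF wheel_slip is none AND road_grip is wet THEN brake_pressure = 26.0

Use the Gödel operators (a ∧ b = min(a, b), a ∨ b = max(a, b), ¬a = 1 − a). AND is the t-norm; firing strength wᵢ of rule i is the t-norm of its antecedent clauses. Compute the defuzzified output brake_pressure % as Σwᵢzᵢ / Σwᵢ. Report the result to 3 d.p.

46.058

R1 (z=45.0): icy=0.95, none=0.43; AND[min(a, b)] → w = 0.43
R2 (z=72.0): wet=0.47, slight=0.35; AND[min(a, b)] → w = 0.35
R3 (z=26.0): none=0.43, wet=0.47; AND[min(a, b)] → w = 0.43
Weighted average = (0.43·45.0 + 0.35·72.0 + 0.43·26.0) / (0.43 + 0.35 + 0.43)
  = 55.7300 / 1.2100 = 46.058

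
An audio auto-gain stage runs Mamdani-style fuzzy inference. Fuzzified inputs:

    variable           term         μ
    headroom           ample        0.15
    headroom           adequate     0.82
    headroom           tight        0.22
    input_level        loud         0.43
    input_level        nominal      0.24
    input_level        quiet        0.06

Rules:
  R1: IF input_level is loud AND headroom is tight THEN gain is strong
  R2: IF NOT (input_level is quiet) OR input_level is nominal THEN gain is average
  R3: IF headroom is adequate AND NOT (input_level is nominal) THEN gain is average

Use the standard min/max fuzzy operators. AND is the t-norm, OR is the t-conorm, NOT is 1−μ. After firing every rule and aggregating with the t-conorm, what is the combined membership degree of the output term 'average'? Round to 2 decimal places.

0.94

R1: loud=0.43, tight=0.22; AND[min(a, b)] → w = 0.22
R2: ¬quiet=1−0.06=0.94, nominal=0.24; OR[max(a, b)] → w = 0.94
R3: adequate=0.82, ¬nominal=1−0.24=0.76; AND[min(a, b)] → w = 0.76
Rules with consequent 'average': {R2, R3} → strengths 0.94, 0.76
Aggregate via t-conorm [max(a, b)]: 0.94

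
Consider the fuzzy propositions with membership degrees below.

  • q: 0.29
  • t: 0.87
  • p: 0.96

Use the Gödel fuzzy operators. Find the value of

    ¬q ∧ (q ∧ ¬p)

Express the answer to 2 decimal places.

0.04

¬q = 1 − 0.29 = 0.71
¬p = 1 − 0.96 = 0.04
q ∧ ¬p = min(a, b) on (0.29, 0.04) = 0.04
¬q ∧ (q ∧ ¬p) = min(a, b) on (0.71, 0.04) = 0.04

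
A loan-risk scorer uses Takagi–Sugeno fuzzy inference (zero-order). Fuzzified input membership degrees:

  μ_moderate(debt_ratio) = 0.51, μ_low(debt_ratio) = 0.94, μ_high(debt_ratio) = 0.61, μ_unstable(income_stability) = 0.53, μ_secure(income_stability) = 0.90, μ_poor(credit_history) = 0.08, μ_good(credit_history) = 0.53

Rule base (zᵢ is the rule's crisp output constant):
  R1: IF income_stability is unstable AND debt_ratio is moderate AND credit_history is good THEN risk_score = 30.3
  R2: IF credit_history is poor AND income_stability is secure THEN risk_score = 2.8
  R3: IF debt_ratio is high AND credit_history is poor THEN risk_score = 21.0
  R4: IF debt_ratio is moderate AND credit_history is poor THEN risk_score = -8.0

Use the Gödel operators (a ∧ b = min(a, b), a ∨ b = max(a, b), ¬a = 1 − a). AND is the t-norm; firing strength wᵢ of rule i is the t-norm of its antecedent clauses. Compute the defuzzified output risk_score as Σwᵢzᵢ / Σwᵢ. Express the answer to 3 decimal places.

22.289

R1 (z=30.3): unstable=0.53, moderate=0.51, good=0.53; AND[min(a, b)] → w = 0.51
R2 (z=2.8): poor=0.08, secure=0.90; AND[min(a, b)] → w = 0.08
R3 (z=21.0): high=0.61, poor=0.08; AND[min(a, b)] → w = 0.08
R4 (z=-8.0): moderate=0.51, poor=0.08; AND[min(a, b)] → w = 0.08
Weighted average = (0.51·30.3 + 0.08·2.8 + 0.08·21.0 + 0.08·-8.0) / (0.51 + 0.08 + 0.08 + 0.08)
  = 16.7170 / 0.7500 = 22.289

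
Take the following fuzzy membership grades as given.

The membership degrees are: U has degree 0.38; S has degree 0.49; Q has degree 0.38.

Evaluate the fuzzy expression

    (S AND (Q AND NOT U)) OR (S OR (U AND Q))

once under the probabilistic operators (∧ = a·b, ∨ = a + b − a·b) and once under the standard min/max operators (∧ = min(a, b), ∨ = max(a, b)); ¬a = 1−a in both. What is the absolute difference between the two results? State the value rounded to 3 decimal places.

Under probabilistic:
  NOT U = 1 − 0.3800 = 0.6200
  Q AND NOT U = a·b on (0.3800, 0.6200) = 0.2356
  S AND (Q AND NOT U) = a·b on (0.4900, 0.2356) = 0.1154
  U AND Q = a·b on (0.3800, 0.3800) = 0.1444
  S OR (U AND Q) = a + b − a·b on (0.4900, 0.1444) = 0.5636
  (S AND (Q AND NOT U)) OR (S OR (U AND Q)) = a + b − a·b on (0.1154, 0.5636) = 0.6140
  → value = 0.6140
Under standard min/max:
  NOT U = 1 − 0.38 = 0.62
  Q AND NOT U = min(a, b) on (0.38, 0.62) = 0.38
  S AND (Q AND NOT U) = min(a, b) on (0.49, 0.38) = 0.38
  U AND Q = min(a, b) on (0.38, 0.38) = 0.38
  S OR (U AND Q) = max(a, b) on (0.49, 0.38) = 0.49
  (S AND (Q AND NOT U)) OR (S OR (U AND Q)) = max(a, b) on (0.38, 0.49) = 0.49
  → value = 0.4900
|0.6140 − 0.4900| = 0.124

0.124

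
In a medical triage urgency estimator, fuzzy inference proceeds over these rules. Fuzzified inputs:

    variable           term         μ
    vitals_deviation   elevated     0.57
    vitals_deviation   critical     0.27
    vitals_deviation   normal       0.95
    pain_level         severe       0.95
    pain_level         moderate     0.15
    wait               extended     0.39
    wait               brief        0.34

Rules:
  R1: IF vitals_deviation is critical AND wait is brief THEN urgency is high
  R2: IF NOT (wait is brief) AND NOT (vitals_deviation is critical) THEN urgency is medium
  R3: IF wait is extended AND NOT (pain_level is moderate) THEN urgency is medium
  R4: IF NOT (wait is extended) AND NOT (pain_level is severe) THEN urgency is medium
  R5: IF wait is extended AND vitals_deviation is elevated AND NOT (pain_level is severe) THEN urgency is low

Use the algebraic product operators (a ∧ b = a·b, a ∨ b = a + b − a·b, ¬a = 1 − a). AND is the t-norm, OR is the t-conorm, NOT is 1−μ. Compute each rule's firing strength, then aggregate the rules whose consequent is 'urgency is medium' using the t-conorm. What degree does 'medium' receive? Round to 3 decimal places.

R1: critical=0.27, brief=0.34; AND[a·b] → w = 0.0918
R2: ¬brief=1−0.34=0.66, ¬critical=1−0.27=0.73; AND[a·b] → w = 0.4818
R3: extended=0.39, ¬moderate=1−0.15=0.85; AND[a·b] → w = 0.3315
R4: ¬extended=1−0.39=0.61, ¬severe=1−0.95=0.05; AND[a·b] → w = 0.0305
R5: extended=0.39, elevated=0.57, ¬severe=1−0.95=0.05; AND[a·b] → w = 0.0111
Rules with consequent 'medium': {R2, R3, R4} → strengths 0.4818, 0.3315, 0.0305
Aggregate via t-conorm [a + b − a·b]: 0.6641

0.664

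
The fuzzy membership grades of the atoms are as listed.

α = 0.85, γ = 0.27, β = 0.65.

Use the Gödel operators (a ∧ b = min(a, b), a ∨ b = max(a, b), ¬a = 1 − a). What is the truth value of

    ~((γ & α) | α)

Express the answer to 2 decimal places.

γ & α = min(a, b) on (0.27, 0.85) = 0.27
(γ & α) | α = max(a, b) on (0.27, 0.85) = 0.85
~((γ & α) | α) = 1 − 0.85 = 0.15

0.15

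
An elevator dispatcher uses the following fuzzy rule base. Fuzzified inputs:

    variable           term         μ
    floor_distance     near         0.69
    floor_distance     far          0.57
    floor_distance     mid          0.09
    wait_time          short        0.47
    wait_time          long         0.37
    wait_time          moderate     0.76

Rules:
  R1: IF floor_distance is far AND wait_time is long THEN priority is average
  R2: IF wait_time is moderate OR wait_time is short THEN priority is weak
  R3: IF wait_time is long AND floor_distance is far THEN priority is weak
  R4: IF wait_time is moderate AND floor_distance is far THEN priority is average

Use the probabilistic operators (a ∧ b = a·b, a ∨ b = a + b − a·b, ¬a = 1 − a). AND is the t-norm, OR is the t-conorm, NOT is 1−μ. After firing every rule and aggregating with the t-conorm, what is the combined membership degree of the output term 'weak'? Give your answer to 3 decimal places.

0.900

R1: far=0.57, long=0.37; AND[a·b] → w = 0.2109
R2: moderate=0.76, short=0.47; OR[a + b − a·b] → w = 0.8728
R3: long=0.37, far=0.57; AND[a·b] → w = 0.2109
R4: moderate=0.76, far=0.57; AND[a·b] → w = 0.4332
Rules with consequent 'weak': {R2, R3} → strengths 0.8728, 0.2109
Aggregate via t-conorm [a + b − a·b]: 0.8996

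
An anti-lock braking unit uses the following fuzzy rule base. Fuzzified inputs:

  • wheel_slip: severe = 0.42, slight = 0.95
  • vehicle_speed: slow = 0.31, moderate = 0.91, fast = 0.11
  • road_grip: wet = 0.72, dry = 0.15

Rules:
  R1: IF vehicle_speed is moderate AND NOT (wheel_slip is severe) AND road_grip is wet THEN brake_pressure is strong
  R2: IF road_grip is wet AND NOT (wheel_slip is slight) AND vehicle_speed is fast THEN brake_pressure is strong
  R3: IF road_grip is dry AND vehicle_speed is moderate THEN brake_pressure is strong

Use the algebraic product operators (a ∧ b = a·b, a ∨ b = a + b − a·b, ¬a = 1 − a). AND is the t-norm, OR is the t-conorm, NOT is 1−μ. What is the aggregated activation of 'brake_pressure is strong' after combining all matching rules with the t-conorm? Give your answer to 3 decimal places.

0.467

R1: moderate=0.91, ¬severe=1−0.42=0.58, wet=0.72; AND[a·b] → w = 0.3800
R2: wet=0.72, ¬slight=1−0.95=0.05, fast=0.11; AND[a·b] → w = 0.0040
R3: dry=0.15, moderate=0.91; AND[a·b] → w = 0.1365
Rules with consequent 'strong': {R1, R2, R3} → strengths 0.3800, 0.0040, 0.1365
Aggregate via t-conorm [a + b − a·b]: 0.4668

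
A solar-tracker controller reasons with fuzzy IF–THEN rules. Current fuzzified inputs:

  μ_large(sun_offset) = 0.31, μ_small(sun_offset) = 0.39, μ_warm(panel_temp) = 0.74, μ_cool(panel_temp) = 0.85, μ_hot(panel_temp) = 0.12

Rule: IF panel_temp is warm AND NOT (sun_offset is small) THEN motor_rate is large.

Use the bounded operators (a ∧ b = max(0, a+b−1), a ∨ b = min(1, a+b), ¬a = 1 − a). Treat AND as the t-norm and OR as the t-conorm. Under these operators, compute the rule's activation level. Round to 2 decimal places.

0.35

firing strength: warm=0.74, ¬small=1−0.39=0.61; AND[max(0, a+b−1)] → w = 0.35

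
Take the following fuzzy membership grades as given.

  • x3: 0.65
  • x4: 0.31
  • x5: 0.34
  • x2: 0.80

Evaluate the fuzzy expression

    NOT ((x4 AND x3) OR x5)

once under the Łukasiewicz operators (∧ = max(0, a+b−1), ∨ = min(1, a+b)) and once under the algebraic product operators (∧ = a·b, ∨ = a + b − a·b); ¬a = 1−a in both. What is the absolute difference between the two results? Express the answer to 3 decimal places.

Under Łukasiewicz:
  x4 AND x3 = max(0, a+b−1) on (0.31, 0.65) = 0.00
  (x4 AND x3) OR x5 = min(1, a+b) on (0.00, 0.34) = 0.34
  NOT ((x4 AND x3) OR x5) = 1 − 0.34 = 0.66
  → value = 0.6600
Under algebraic product:
  x4 AND x3 = a·b on (0.3100, 0.6500) = 0.2015
  (x4 AND x3) OR x5 = a + b − a·b on (0.2015, 0.3400) = 0.4730
  NOT ((x4 AND x3) OR x5) = 1 − 0.4730 = 0.5270
  → value = 0.5270
|0.6600 − 0.5270| = 0.133

0.133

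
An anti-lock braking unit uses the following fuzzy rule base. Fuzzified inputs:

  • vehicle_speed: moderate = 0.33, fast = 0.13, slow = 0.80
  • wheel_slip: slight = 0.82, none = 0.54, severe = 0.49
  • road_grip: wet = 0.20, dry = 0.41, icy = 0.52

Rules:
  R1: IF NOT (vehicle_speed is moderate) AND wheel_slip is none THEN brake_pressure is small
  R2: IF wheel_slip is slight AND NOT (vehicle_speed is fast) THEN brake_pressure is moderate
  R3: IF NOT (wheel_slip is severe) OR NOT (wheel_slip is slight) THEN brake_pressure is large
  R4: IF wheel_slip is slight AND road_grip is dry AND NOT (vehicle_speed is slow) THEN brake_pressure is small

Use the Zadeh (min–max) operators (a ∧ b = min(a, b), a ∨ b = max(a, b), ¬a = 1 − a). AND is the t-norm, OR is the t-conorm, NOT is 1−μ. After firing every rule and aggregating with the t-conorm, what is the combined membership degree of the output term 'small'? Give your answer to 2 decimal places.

R1: ¬moderate=1−0.33=0.67, none=0.54; AND[min(a, b)] → w = 0.54
R2: slight=0.82, ¬fast=1−0.13=0.87; AND[min(a, b)] → w = 0.82
R3: ¬severe=1−0.49=0.51, ¬slight=1−0.82=0.18; OR[max(a, b)] → w = 0.51
R4: slight=0.82, dry=0.41, ¬slow=1−0.80=0.20; AND[min(a, b)] → w = 0.20
Rules with consequent 'small': {R1, R4} → strengths 0.54, 0.20
Aggregate via t-conorm [max(a, b)]: 0.54

0.54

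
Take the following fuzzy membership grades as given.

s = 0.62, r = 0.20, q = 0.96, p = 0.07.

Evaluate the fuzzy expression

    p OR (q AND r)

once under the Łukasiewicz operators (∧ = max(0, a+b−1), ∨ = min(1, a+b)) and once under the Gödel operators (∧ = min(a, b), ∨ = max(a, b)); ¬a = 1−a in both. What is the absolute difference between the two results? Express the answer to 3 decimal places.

Under Łukasiewicz:
  q AND r = max(0, a+b−1) on (0.96, 0.20) = 0.16
  p OR (q AND r) = min(1, a+b) on (0.07, 0.16) = 0.23
  → value = 0.2300
Under Gödel:
  q AND r = min(a, b) on (0.96, 0.20) = 0.20
  p OR (q AND r) = max(a, b) on (0.07, 0.20) = 0.20
  → value = 0.2000
|0.2300 − 0.2000| = 0.030

0.030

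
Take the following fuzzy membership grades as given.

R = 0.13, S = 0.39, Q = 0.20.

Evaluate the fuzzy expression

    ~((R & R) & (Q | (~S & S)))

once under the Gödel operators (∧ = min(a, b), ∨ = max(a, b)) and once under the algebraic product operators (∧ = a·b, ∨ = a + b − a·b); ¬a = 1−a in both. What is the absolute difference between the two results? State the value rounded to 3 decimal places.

0.123

Under Gödel:
  R & R = min(a, b) on (0.13, 0.13) = 0.13
  ~S = 1 − 0.39 = 0.61
  ~S & S = min(a, b) on (0.61, 0.39) = 0.39
  Q | (~S & S) = max(a, b) on (0.20, 0.39) = 0.39
  (R & R) & (Q | (~S & S)) = min(a, b) on (0.13, 0.39) = 0.13
  ~((R & R) & (Q | (~S & S))) = 1 − 0.13 = 0.87
  → value = 0.8700
Under algebraic product:
  R & R = a·b on (0.1300, 0.1300) = 0.0169
  ~S = 1 − 0.3900 = 0.6100
  ~S & S = a·b on (0.6100, 0.3900) = 0.2379
  Q | (~S & S) = a + b − a·b on (0.2000, 0.2379) = 0.3903
  (R & R) & (Q | (~S & S)) = a·b on (0.0169, 0.3903) = 0.0066
  ~((R & R) & (Q | (~S & S))) = 1 − 0.0066 = 0.9934
  → value = 0.9934
|0.8700 − 0.9934| = 0.123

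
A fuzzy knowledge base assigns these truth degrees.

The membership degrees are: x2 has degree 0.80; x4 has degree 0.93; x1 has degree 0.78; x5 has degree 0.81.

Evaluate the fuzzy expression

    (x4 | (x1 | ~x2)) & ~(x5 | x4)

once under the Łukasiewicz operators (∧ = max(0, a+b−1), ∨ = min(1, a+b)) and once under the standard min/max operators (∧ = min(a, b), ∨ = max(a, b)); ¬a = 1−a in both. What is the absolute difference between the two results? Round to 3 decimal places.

0.070

Under Łukasiewicz:
  ~x2 = 1 − 0.80 = 0.20
  x1 | ~x2 = min(1, a+b) on (0.78, 0.20) = 0.98
  x4 | (x1 | ~x2) = min(1, a+b) on (0.93, 0.98) = 1.00
  x5 | x4 = min(1, a+b) on (0.81, 0.93) = 1.00
  ~(x5 | x4) = 1 − 1.00 = 0.00
  (x4 | (x1 | ~x2)) & ~(x5 | x4) = max(0, a+b−1) on (1.00, 0.00) = 0.00
  → value = 0.0000
Under standard min/max:
  ~x2 = 1 − 0.80 = 0.20
  x1 | ~x2 = max(a, b) on (0.78, 0.20) = 0.78
  x4 | (x1 | ~x2) = max(a, b) on (0.93, 0.78) = 0.93
  x5 | x4 = max(a, b) on (0.81, 0.93) = 0.93
  ~(x5 | x4) = 1 − 0.93 = 0.07
  (x4 | (x1 | ~x2)) & ~(x5 | x4) = min(a, b) on (0.93, 0.07) = 0.07
  → value = 0.0700
|0.0000 − 0.0700| = 0.070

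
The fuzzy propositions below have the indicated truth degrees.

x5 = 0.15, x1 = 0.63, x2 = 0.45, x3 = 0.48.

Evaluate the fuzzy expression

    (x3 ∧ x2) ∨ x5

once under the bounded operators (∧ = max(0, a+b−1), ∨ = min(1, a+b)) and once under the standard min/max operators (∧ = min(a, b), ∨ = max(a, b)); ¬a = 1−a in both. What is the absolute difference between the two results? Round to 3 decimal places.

0.300

Under bounded:
  x3 ∧ x2 = max(0, a+b−1) on (0.48, 0.45) = 0.00
  (x3 ∧ x2) ∨ x5 = min(1, a+b) on (0.00, 0.15) = 0.15
  → value = 0.1500
Under standard min/max:
  x3 ∧ x2 = min(a, b) on (0.48, 0.45) = 0.45
  (x3 ∧ x2) ∨ x5 = max(a, b) on (0.45, 0.15) = 0.45
  → value = 0.4500
|0.1500 − 0.4500| = 0.300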